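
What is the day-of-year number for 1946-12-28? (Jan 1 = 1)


Date: December 28, 1946
Days in months 1 through 11: 334
Plus 28 days in December

Day of year: 362


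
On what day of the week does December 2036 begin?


Target: December 1, 2036
Anchor: Jan 1, 2036. With p = 2036 - 1 = 2035: (p + p//4 - p//100 + p//400) mod 7 = (2035 + 508 - 20 + 5) mod 7 = 2528 mod 7 = 1 -> Tuesday (Mon=0 ... Sun=6)
Days before December (Jan-Nov): 335 days
Weekday index = (1 + 335) mod 7 = 0

Monday


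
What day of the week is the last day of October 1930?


October 1930 has 31 days
Anchor: Jan 1, 1930. With p = 1930 - 1 = 1929: (p + p//4 - p//100 + p//400) mod 7 = (1929 + 482 - 19 + 4) mod 7 = 2396 mod 7 = 2 -> Wednesday (Mon=0 ... Sun=6)
Days before October (Jan-Sep): 273; October 1 index = (2 + 273) mod 7 = 2 -> Wednesday
Last day offset: 31 - 1 = 30 days
Weekday index = (2 + 30) mod 7 = 4

Friday, October 31


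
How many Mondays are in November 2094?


November 2094 has 30 days
Anchor: Jan 1, 2094. With p = 2094 - 1 = 2093: (p + p//4 - p//100 + p//400) mod 7 = (2093 + 523 - 20 + 5) mod 7 = 2601 mod 7 = 4 -> Friday (Mon=0 ... Sun=6)
Days before November (Jan-Oct): 304; November 1 index = (4 + 304) mod 7 = 0 -> Monday
First Monday is November 1
Mondays: 1, 8, 15, 22, 29

5 Mondays


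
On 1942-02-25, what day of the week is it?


Date: February 25, 1942
Anchor: Jan 1, 1942. With p = 1942 - 1 = 1941: (p + p//4 - p//100 + p//400) mod 7 = (1941 + 485 - 19 + 4) mod 7 = 2411 mod 7 = 3 -> Thursday (Mon=0 ... Sun=6)
Days before February (Jan): 31; offset = 31 + 25 - 1 = 55
Weekday index = (3 + 55) mod 7 = 2

Day of the week: Wednesday


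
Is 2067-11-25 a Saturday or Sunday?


Anchor: Jan 1, 2067. With p = 2067 - 1 = 2066: (p + p//4 - p//100 + p//400) mod 7 = (2066 + 516 - 20 + 5) mod 7 = 2567 mod 7 = 5 -> Saturday (Mon=0 ... Sun=6)
Day of year: 329; offset = 328
Weekday index = (5 + 328) mod 7 = 4 -> Friday
Weekend days: Saturday, Sunday

No


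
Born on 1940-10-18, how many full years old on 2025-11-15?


Birth: 1940-10-18
Reference: 2025-11-15
Year difference: 2025 - 1940 = 85

85 years old


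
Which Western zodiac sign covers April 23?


Date: April 23
Conventional tropical zodiac dates: Taurus from April 20 onward; Gemini starts May 21
April 23 falls within the Taurus range

Taurus


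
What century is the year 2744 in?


Century = (year - 1) // 100 + 1
= (2744 - 1) // 100 + 1
= 2743 // 100 + 1
= 27 + 1

28th century


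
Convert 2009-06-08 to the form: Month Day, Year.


ISO 2009-06-08 parses as year=2009, month=06, day=08
Month 6 -> June

June 8, 2009


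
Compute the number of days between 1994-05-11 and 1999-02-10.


From 1994-05-11 to 1999-02-10
1994-05-11: days before May = 31 + 28 + 31 + 30 = 120 (1994 is not a leap year); day of year = 120 + 11 = 131
1999-02-10: days before February = 31; day of year = 31 + 10 = 41
Rest of 1994: 365 - 131 = 234
Full years 1995 (365), 1996 (366), 1997 (365), 1998 (365): 1461
Total = 234 + 1461 + 41 = 1736

1736 days


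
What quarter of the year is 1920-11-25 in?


Month: November (month 11)
Q1: Jan-Mar, Q2: Apr-Jun, Q3: Jul-Sep, Q4: Oct-Dec

Q4


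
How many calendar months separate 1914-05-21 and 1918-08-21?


From May 1914 to August 1918
4 years * 12 = 48 months, plus 3 months = 51

51 months


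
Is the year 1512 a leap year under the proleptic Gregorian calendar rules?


Gregorian leap year rule: divisible by 4, but not by 100, unless also by 400.
1512 is divisible by 4 but not 100 -> leap year

Yes


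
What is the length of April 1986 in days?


April 1986

30 days


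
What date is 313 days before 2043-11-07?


Start: 2043-11-07, subtract 313 days
Back 7 days from November 7 reaches October 31, 2043 -> 306 left
October 2043 has 31 days -> back to September 30, 2043 -> 275 left
September 2043 has 30 days -> back to August 31, 2043 -> 245 left
August 2043 has 31 days -> back to July 31, 2043 -> 214 left
July 2043 has 31 days -> back to June 30, 2043 -> 183 left
June 2043 has 30 days -> back to May 31, 2043 -> 153 left
May 2043 has 31 days -> back to April 30, 2043 -> 122 left
April 2043 has 30 days -> back to March 31, 2043 -> 92 left
March 2043 has 31 days -> back to February 28, 2043 -> 61 left
February 2043 has 28 days -> back to January 31, 2043 -> 33 left
January 2043 has 31 days -> back to December 31, 2042 -> 2 left
December 2042: 31 - 2 = 29 -> lands on December 29

Result: 2042-12-29


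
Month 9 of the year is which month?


Month 9 of 12

September


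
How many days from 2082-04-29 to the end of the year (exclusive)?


Day of year: 119 of 365
Remaining = 365 - 119

246 days


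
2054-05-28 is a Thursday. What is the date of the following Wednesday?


Current: Thursday
Target: Wednesday
Days ahead: 6

Next Wednesday: 2054-06-03


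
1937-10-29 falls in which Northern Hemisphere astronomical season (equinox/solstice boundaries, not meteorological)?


Date: October 29
Astronomical Autumn (approx.; exact equinox/solstice day varies by year): September 22 to December 20
October 29 falls within the Autumn window

Autumn


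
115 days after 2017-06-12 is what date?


Start: 2017-06-12, add 115 days
June 2017 has 30 days: 30 - 12 = 18 days to June 30 -> 97 left
July 2017 has 31 days -> 66 left
August 2017 has 31 days -> 35 left
September 2017 has 30 days -> 5 left
October 2017: 5 <= 31 -> lands on October 5

Result: 2017-10-05


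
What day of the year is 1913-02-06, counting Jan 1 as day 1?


Date: February 6, 1913
Days in months 1 through 1: 31
Plus 6 days in February

Day of year: 37


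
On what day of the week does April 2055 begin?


Target: April 1, 2055
Anchor: Jan 1, 2055. With p = 2055 - 1 = 2054: (p + p//4 - p//100 + p//400) mod 7 = (2054 + 513 - 20 + 5) mod 7 = 2552 mod 7 = 4 -> Friday (Mon=0 ... Sun=6)
Days before April (Jan-Mar): 90 days
Weekday index = (4 + 90) mod 7 = 3

Thursday


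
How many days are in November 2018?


November 2018

30 days


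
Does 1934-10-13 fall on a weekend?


Anchor: Jan 1, 1934. With p = 1934 - 1 = 1933: (p + p//4 - p//100 + p//400) mod 7 = (1933 + 483 - 19 + 4) mod 7 = 2401 mod 7 = 0 -> Monday (Mon=0 ... Sun=6)
Day of year: 286; offset = 285
Weekday index = (0 + 285) mod 7 = 5 -> Saturday
Weekend days: Saturday, Sunday

Yes


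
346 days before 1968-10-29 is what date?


Start: 1968-10-29, subtract 346 days
Back 29 days from October 29 reaches September 30, 1968 -> 317 left
September 1968 has 30 days -> back to August 31, 1968 -> 287 left
August 1968 has 31 days -> back to July 31, 1968 -> 256 left
July 1968 has 31 days -> back to June 30, 1968 -> 225 left
June 1968 has 30 days -> back to May 31, 1968 -> 195 left
May 1968 has 31 days -> back to April 30, 1968 -> 164 left
April 1968 has 30 days -> back to March 31, 1968 -> 134 left
March 1968 has 31 days -> back to February 29, 1968 -> 103 left
February 1968 has 29 days -> back to January 31, 1968 -> 74 left
January 1968 has 31 days -> back to December 31, 1967 -> 43 left
December 1967 has 31 days -> back to November 30, 1967 -> 12 left
November 1967: 30 - 12 = 18 -> lands on November 18

Result: 1967-11-18


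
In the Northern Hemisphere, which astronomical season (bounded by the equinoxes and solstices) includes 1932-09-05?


Date: September 5
Astronomical Summer (approx.; exact equinox/solstice day varies by year): June 21 to September 21
September 5 falls within the Summer window

Summer


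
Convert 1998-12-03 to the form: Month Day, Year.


ISO 1998-12-03 parses as year=1998, month=12, day=03
Month 12 -> December

December 3, 1998


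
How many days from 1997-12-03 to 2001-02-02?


From 1997-12-03 to 2001-02-02
1997-12-03: days before December = 31 + 28 + 31 + 30 + 31 + 30 + 31 + 31 + 30 + 31 + 30 = 334 (1997 is not a leap year); day of year = 334 + 3 = 337
2001-02-02: days before February = 31; day of year = 31 + 2 = 33
Rest of 1997: 365 - 337 = 28
Full years 1998 (365), 1999 (365), 2000 (366): 1096
Total = 28 + 1096 + 33 = 1157

1157 days


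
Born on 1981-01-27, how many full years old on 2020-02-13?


Birth: 1981-01-27
Reference: 2020-02-13
Year difference: 2020 - 1981 = 39

39 years old


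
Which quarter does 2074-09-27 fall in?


Month: September (month 9)
Q1: Jan-Mar, Q2: Apr-Jun, Q3: Jul-Sep, Q4: Oct-Dec

Q3


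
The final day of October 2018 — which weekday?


October 2018 has 31 days
Anchor: Jan 1, 2018. With p = 2018 - 1 = 2017: (p + p//4 - p//100 + p//400) mod 7 = (2017 + 504 - 20 + 5) mod 7 = 2506 mod 7 = 0 -> Monday (Mon=0 ... Sun=6)
Days before October (Jan-Sep): 273; October 1 index = (0 + 273) mod 7 = 0 -> Monday
Last day offset: 31 - 1 = 30 days
Weekday index = (0 + 30) mod 7 = 2

Wednesday, October 31


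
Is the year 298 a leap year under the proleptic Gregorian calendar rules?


Gregorian leap year rule: divisible by 4, but not by 100, unless also by 400.
298 is not divisible by 4 -> not a leap year

No


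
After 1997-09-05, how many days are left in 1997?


Day of year: 248 of 365
Remaining = 365 - 248

117 days


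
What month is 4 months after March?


March is month 3
3 + 4 = 7

July


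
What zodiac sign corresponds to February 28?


Date: February 28
Conventional tropical zodiac dates: Pisces from February 19 onward; Aries starts March 21
February 28 falls within the Pisces range

Pisces


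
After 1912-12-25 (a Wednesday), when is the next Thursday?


Current: Wednesday
Target: Thursday
Days ahead: 1

Next Thursday: 1912-12-26


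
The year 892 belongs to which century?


Century = (year - 1) // 100 + 1
= (892 - 1) // 100 + 1
= 891 // 100 + 1
= 8 + 1

9th century


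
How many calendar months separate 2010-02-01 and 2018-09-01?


From February 2010 to September 2018
8 years * 12 = 96 months, plus 7 months = 103

103 months


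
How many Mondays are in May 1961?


May 1961 has 31 days
Anchor: Jan 1, 1961. With p = 1961 - 1 = 1960: (p + p//4 - p//100 + p//400) mod 7 = (1960 + 490 - 19 + 4) mod 7 = 2435 mod 7 = 6 -> Sunday (Mon=0 ... Sun=6)
Days before May (Jan-Apr): 120; May 1 index = (6 + 120) mod 7 = 0 -> Monday
First Monday is May 1
Mondays: 1, 8, 15, 22, 29

5 Mondays


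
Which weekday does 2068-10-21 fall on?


Date: October 21, 2068
Anchor: Jan 1, 2068. With p = 2068 - 1 = 2067: (p + p//4 - p//100 + p//400) mod 7 = (2067 + 516 - 20 + 5) mod 7 = 2568 mod 7 = 6 -> Sunday (Mon=0 ... Sun=6)
Days before October (Jan-Sep): 274; offset = 274 + 21 - 1 = 294
Weekday index = (6 + 294) mod 7 = 6

Day of the week: Sunday


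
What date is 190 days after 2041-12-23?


Start: 2041-12-23, add 190 days
December 2041 has 31 days: 31 - 23 = 8 days to December 31 -> 182 left
January 2042 has 31 days -> 151 left
February 2042 has 28 days -> 123 left
March 2042 has 31 days -> 92 left
April 2042 has 30 days -> 62 left
May 2042 has 31 days -> 31 left
June 2042 has 30 days -> 1 left
July 2042: 1 <= 31 -> lands on July 1

Result: 2042-07-01


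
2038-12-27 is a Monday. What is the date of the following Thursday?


Current: Monday
Target: Thursday
Days ahead: 3

Next Thursday: 2038-12-30


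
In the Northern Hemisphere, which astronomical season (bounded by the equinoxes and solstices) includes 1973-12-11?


Date: December 11
Astronomical Autumn (approx.; exact equinox/solstice day varies by year): September 22 to December 20
December 11 falls within the Autumn window

Autumn


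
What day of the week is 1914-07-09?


Date: July 9, 1914
Anchor: Jan 1, 1914. With p = 1914 - 1 = 1913: (p + p//4 - p//100 + p//400) mod 7 = (1913 + 478 - 19 + 4) mod 7 = 2376 mod 7 = 3 -> Thursday (Mon=0 ... Sun=6)
Days before July (Jan-Jun): 181; offset = 181 + 9 - 1 = 189
Weekday index = (3 + 189) mod 7 = 3

Day of the week: Thursday


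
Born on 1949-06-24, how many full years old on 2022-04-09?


Birth: 1949-06-24
Reference: 2022-04-09
Year difference: 2022 - 1949 = 73
Birthday not yet reached in 2022, subtract 1

72 years old


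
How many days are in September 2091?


September 2091

30 days


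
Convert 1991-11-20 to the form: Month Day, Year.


ISO 1991-11-20 parses as year=1991, month=11, day=20
Month 11 -> November

November 20, 1991


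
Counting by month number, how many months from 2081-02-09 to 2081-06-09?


From February 2081 to June 2081
0 years * 12 = 0 months, plus 4 months = 4

4 months


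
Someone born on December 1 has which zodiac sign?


Date: December 1
Conventional tropical zodiac dates: Sagittarius from November 22 onward; Capricorn starts December 22
December 1 falls within the Sagittarius range

Sagittarius


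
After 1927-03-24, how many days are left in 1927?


Day of year: 83 of 365
Remaining = 365 - 83

282 days


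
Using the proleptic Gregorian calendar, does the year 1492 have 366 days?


Gregorian leap year rule: divisible by 4, but not by 100, unless also by 400.
1492 is divisible by 4 but not 100 -> leap year

Yes


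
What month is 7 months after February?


February is month 2
2 + 7 = 9

September


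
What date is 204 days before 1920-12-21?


Start: 1920-12-21, subtract 204 days
Back 21 days from December 21 reaches November 30, 1920 -> 183 left
November 1920 has 30 days -> back to October 31, 1920 -> 153 left
October 1920 has 31 days -> back to September 30, 1920 -> 122 left
September 1920 has 30 days -> back to August 31, 1920 -> 92 left
August 1920 has 31 days -> back to July 31, 1920 -> 61 left
July 1920 has 31 days -> back to June 30, 1920 -> 30 left
June 1920 has 30 days -> back to May 31, 1920 -> 0 left
May 1920: 31 - 0 = 31 -> lands on May 31

Result: 1920-05-31


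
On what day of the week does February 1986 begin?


Target: February 1, 1986
Anchor: Jan 1, 1986. With p = 1986 - 1 = 1985: (p + p//4 - p//100 + p//400) mod 7 = (1985 + 496 - 19 + 4) mod 7 = 2466 mod 7 = 2 -> Wednesday (Mon=0 ... Sun=6)
Days before February (Jan): 31 days
Weekday index = (2 + 31) mod 7 = 5

Saturday


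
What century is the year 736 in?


Century = (year - 1) // 100 + 1
= (736 - 1) // 100 + 1
= 735 // 100 + 1
= 7 + 1

8th century


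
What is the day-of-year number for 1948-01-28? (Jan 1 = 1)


Date: January 28, 1948
No months before January
Plus 28 days in January

Day of year: 28


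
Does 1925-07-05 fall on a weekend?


Anchor: Jan 1, 1925. With p = 1925 - 1 = 1924: (p + p//4 - p//100 + p//400) mod 7 = (1924 + 481 - 19 + 4) mod 7 = 2390 mod 7 = 3 -> Thursday (Mon=0 ... Sun=6)
Day of year: 186; offset = 185
Weekday index = (3 + 185) mod 7 = 6 -> Sunday
Weekend days: Saturday, Sunday

Yes


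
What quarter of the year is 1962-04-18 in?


Month: April (month 4)
Q1: Jan-Mar, Q2: Apr-Jun, Q3: Jul-Sep, Q4: Oct-Dec

Q2


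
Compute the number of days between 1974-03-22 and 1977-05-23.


From 1974-03-22 to 1977-05-23
1974-03-22: days before March = 31 + 28 = 59 (1974 is not a leap year); day of year = 59 + 22 = 81
1977-05-23: days before May = 31 + 28 + 31 + 30 = 120 (1977 is not a leap year); day of year = 120 + 23 = 143
Rest of 1974: 365 - 81 = 284
Full years 1975 (365), 1976 (366): 731
Total = 284 + 731 + 143 = 1158

1158 days


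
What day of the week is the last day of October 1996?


October 1996 has 31 days
Anchor: Jan 1, 1996. With p = 1996 - 1 = 1995: (p + p//4 - p//100 + p//400) mod 7 = (1995 + 498 - 19 + 4) mod 7 = 2478 mod 7 = 0 -> Monday (Mon=0 ... Sun=6)
Days before October (Jan-Sep): 274; October 1 index = (0 + 274) mod 7 = 1 -> Tuesday
Last day offset: 31 - 1 = 30 days
Weekday index = (1 + 30) mod 7 = 3

Thursday, October 31


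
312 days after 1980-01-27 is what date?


Start: 1980-01-27, add 312 days
January 1980 has 31 days: 31 - 27 = 4 days to January 31 -> 308 left
February 1980 has 29 days -> 279 left
March 1980 has 31 days -> 248 left
April 1980 has 30 days -> 218 left
May 1980 has 31 days -> 187 left
June 1980 has 30 days -> 157 left
July 1980 has 31 days -> 126 left
August 1980 has 31 days -> 95 left
September 1980 has 30 days -> 65 left
October 1980 has 31 days -> 34 left
November 1980 has 30 days -> 4 left
December 1980: 4 <= 31 -> lands on December 4

Result: 1980-12-04


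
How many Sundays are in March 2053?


March 2053 has 31 days
Anchor: Jan 1, 2053. With p = 2053 - 1 = 2052: (p + p//4 - p//100 + p//400) mod 7 = (2052 + 513 - 20 + 5) mod 7 = 2550 mod 7 = 2 -> Wednesday (Mon=0 ... Sun=6)
Days before March (Jan-Feb): 59; March 1 index = (2 + 59) mod 7 = 5 -> Saturday
First Sunday is March 2
Sundays: 2, 9, 16, 23, 30

5 Sundays


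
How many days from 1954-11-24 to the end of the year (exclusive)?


Day of year: 328 of 365
Remaining = 365 - 328

37 days


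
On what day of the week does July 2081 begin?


Target: July 1, 2081
Anchor: Jan 1, 2081. With p = 2081 - 1 = 2080: (p + p//4 - p//100 + p//400) mod 7 = (2080 + 520 - 20 + 5) mod 7 = 2585 mod 7 = 2 -> Wednesday (Mon=0 ... Sun=6)
Days before July (Jan-Jun): 181 days
Weekday index = (2 + 181) mod 7 = 1

Tuesday


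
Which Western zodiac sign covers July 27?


Date: July 27
Conventional tropical zodiac dates: Leo from July 23 onward; Virgo starts August 23
July 27 falls within the Leo range

Leo


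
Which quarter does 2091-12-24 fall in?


Month: December (month 12)
Q1: Jan-Mar, Q2: Apr-Jun, Q3: Jul-Sep, Q4: Oct-Dec

Q4


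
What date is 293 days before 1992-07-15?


Start: 1992-07-15, subtract 293 days
Back 15 days from July 15 reaches June 30, 1992 -> 278 left
June 1992 has 30 days -> back to May 31, 1992 -> 248 left
May 1992 has 31 days -> back to April 30, 1992 -> 217 left
April 1992 has 30 days -> back to March 31, 1992 -> 187 left
March 1992 has 31 days -> back to February 29, 1992 -> 156 left
February 1992 has 29 days -> back to January 31, 1992 -> 127 left
January 1992 has 31 days -> back to December 31, 1991 -> 96 left
December 1991 has 31 days -> back to November 30, 1991 -> 65 left
November 1991 has 30 days -> back to October 31, 1991 -> 35 left
October 1991 has 31 days -> back to September 30, 1991 -> 4 left
September 1991: 30 - 4 = 26 -> lands on September 26

Result: 1991-09-26


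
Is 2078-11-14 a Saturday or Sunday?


Anchor: Jan 1, 2078. With p = 2078 - 1 = 2077: (p + p//4 - p//100 + p//400) mod 7 = (2077 + 519 - 20 + 5) mod 7 = 2581 mod 7 = 5 -> Saturday (Mon=0 ... Sun=6)
Day of year: 318; offset = 317
Weekday index = (5 + 317) mod 7 = 0 -> Monday
Weekend days: Saturday, Sunday

No


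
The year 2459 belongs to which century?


Century = (year - 1) // 100 + 1
= (2459 - 1) // 100 + 1
= 2458 // 100 + 1
= 24 + 1

25th century


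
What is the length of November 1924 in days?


November 1924

30 days


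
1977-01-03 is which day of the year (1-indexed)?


Date: January 3, 1977
No months before January
Plus 3 days in January

Day of year: 3


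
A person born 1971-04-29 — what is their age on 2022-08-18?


Birth: 1971-04-29
Reference: 2022-08-18
Year difference: 2022 - 1971 = 51

51 years old


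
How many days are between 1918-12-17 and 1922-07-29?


From 1918-12-17 to 1922-07-29
1918-12-17: days before December = 31 + 28 + 31 + 30 + 31 + 30 + 31 + 31 + 30 + 31 + 30 = 334 (1918 is not a leap year); day of year = 334 + 17 = 351
1922-07-29: days before July = 31 + 28 + 31 + 30 + 31 + 30 = 181 (1922 is not a leap year); day of year = 181 + 29 = 210
Rest of 1918: 365 - 351 = 14
Full years 1919 (365), 1920 (366), 1921 (365): 1096
Total = 14 + 1096 + 210 = 1320

1320 days


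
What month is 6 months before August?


August is month 8
8 - 6 = 2

February


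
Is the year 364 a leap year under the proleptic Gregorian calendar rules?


Gregorian leap year rule: divisible by 4, but not by 100, unless also by 400.
364 is divisible by 4 but not 100 -> leap year

Yes


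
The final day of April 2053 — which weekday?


April 2053 has 30 days
Anchor: Jan 1, 2053. With p = 2053 - 1 = 2052: (p + p//4 - p//100 + p//400) mod 7 = (2052 + 513 - 20 + 5) mod 7 = 2550 mod 7 = 2 -> Wednesday (Mon=0 ... Sun=6)
Days before April (Jan-Mar): 90; April 1 index = (2 + 90) mod 7 = 1 -> Tuesday
Last day offset: 30 - 1 = 29 days
Weekday index = (1 + 29) mod 7 = 2

Wednesday, April 30


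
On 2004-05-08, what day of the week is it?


Date: May 8, 2004
Anchor: Jan 1, 2004. With p = 2004 - 1 = 2003: (p + p//4 - p//100 + p//400) mod 7 = (2003 + 500 - 20 + 5) mod 7 = 2488 mod 7 = 3 -> Thursday (Mon=0 ... Sun=6)
Days before May (Jan-Apr): 121; offset = 121 + 8 - 1 = 128
Weekday index = (3 + 128) mod 7 = 5

Day of the week: Saturday


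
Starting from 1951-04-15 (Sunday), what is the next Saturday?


Current: Sunday
Target: Saturday
Days ahead: 6

Next Saturday: 1951-04-21


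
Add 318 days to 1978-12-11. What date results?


Start: 1978-12-11, add 318 days
December 1978 has 31 days: 31 - 11 = 20 days to December 31 -> 298 left
January 1979 has 31 days -> 267 left
February 1979 has 28 days -> 239 left
March 1979 has 31 days -> 208 left
April 1979 has 30 days -> 178 left
May 1979 has 31 days -> 147 left
June 1979 has 30 days -> 117 left
July 1979 has 31 days -> 86 left
August 1979 has 31 days -> 55 left
September 1979 has 30 days -> 25 left
October 1979: 25 <= 31 -> lands on October 25

Result: 1979-10-25


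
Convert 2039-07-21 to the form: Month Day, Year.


ISO 2039-07-21 parses as year=2039, month=07, day=21
Month 7 -> July

July 21, 2039


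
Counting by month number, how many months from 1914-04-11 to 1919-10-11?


From April 1914 to October 1919
5 years * 12 = 60 months, plus 6 months = 66

66 months


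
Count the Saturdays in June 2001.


June 2001 has 30 days
Anchor: Jan 1, 2001. With p = 2001 - 1 = 2000: (p + p//4 - p//100 + p//400) mod 7 = (2000 + 500 - 20 + 5) mod 7 = 2485 mod 7 = 0 -> Monday (Mon=0 ... Sun=6)
Days before June (Jan-May): 151; June 1 index = (0 + 151) mod 7 = 4 -> Friday
First Saturday is June 2
Saturdays: 2, 9, 16, 23, 30

5 Saturdays


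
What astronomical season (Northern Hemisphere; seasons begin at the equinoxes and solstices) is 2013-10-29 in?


Date: October 29
Astronomical Autumn (approx.; exact equinox/solstice day varies by year): September 22 to December 20
October 29 falls within the Autumn window

Autumn


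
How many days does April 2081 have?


April 2081

30 days


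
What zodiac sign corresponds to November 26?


Date: November 26
Conventional tropical zodiac dates: Sagittarius from November 22 onward; Capricorn starts December 22
November 26 falls within the Sagittarius range

Sagittarius


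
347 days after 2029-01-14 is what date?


Start: 2029-01-14, add 347 days
January 2029 has 31 days: 31 - 14 = 17 days to January 31 -> 330 left
February 2029 has 28 days -> 302 left
March 2029 has 31 days -> 271 left
April 2029 has 30 days -> 241 left
May 2029 has 31 days -> 210 left
June 2029 has 30 days -> 180 left
July 2029 has 31 days -> 149 left
August 2029 has 31 days -> 118 left
September 2029 has 30 days -> 88 left
October 2029 has 31 days -> 57 left
November 2029 has 30 days -> 27 left
December 2029: 27 <= 31 -> lands on December 27

Result: 2029-12-27


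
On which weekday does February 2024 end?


February 2024 has 29 days
Anchor: Jan 1, 2024. With p = 2024 - 1 = 2023: (p + p//4 - p//100 + p//400) mod 7 = (2023 + 505 - 20 + 5) mod 7 = 2513 mod 7 = 0 -> Monday (Mon=0 ... Sun=6)
Days before February (Jan): 31; February 1 index = (0 + 31) mod 7 = 3 -> Thursday
Last day offset: 29 - 1 = 28 days
Weekday index = (3 + 28) mod 7 = 3

Thursday, February 29


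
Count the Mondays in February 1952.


February 1952 has 29 days
Anchor: Jan 1, 1952. With p = 1952 - 1 = 1951: (p + p//4 - p//100 + p//400) mod 7 = (1951 + 487 - 19 + 4) mod 7 = 2423 mod 7 = 1 -> Tuesday (Mon=0 ... Sun=6)
Days before February (Jan): 31; February 1 index = (1 + 31) mod 7 = 4 -> Friday
First Monday is February 4
Mondays: 4, 11, 18, 25

4 Mondays


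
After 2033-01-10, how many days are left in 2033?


Day of year: 10 of 365
Remaining = 365 - 10

355 days


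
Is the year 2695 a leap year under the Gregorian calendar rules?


Gregorian leap year rule: divisible by 4, but not by 100, unless also by 400.
2695 is not divisible by 4 -> not a leap year

No


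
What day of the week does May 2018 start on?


Target: May 1, 2018
Anchor: Jan 1, 2018. With p = 2018 - 1 = 2017: (p + p//4 - p//100 + p//400) mod 7 = (2017 + 504 - 20 + 5) mod 7 = 2506 mod 7 = 0 -> Monday (Mon=0 ... Sun=6)
Days before May (Jan-Apr): 120 days
Weekday index = (0 + 120) mod 7 = 1

Tuesday


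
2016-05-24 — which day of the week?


Date: May 24, 2016
Anchor: Jan 1, 2016. With p = 2016 - 1 = 2015: (p + p//4 - p//100 + p//400) mod 7 = (2015 + 503 - 20 + 5) mod 7 = 2503 mod 7 = 4 -> Friday (Mon=0 ... Sun=6)
Days before May (Jan-Apr): 121; offset = 121 + 24 - 1 = 144
Weekday index = (4 + 144) mod 7 = 1

Day of the week: Tuesday


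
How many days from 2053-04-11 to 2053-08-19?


From 2053-04-11 to 2053-08-19
2053-04-11: days before April = 31 + 28 + 31 = 90 (2053 is not a leap year); day of year = 90 + 11 = 101
2053-08-19: days before August = 31 + 28 + 31 + 30 + 31 + 30 + 31 = 212 (2053 is not a leap year); day of year = 212 + 19 = 231
Same year: 231 - 101 = 130

130 days


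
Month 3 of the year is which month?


Month 3 of 12

March


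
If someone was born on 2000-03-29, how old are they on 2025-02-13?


Birth: 2000-03-29
Reference: 2025-02-13
Year difference: 2025 - 2000 = 25
Birthday not yet reached in 2025, subtract 1

24 years old


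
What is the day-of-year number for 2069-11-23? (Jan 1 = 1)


Date: November 23, 2069
Days in months 1 through 10: 304
Plus 23 days in November

Day of year: 327


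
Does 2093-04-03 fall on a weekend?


Anchor: Jan 1, 2093. With p = 2093 - 1 = 2092: (p + p//4 - p//100 + p//400) mod 7 = (2092 + 523 - 20 + 5) mod 7 = 2600 mod 7 = 3 -> Thursday (Mon=0 ... Sun=6)
Day of year: 93; offset = 92
Weekday index = (3 + 92) mod 7 = 4 -> Friday
Weekend days: Saturday, Sunday

No


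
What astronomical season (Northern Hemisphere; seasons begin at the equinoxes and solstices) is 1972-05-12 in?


Date: May 12
Astronomical Spring (approx.; exact equinox/solstice day varies by year): March 20 to June 20
May 12 falls within the Spring window

Spring


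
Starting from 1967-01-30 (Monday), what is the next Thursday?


Current: Monday
Target: Thursday
Days ahead: 3

Next Thursday: 1967-02-02


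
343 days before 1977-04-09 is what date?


Start: 1977-04-09, subtract 343 days
Back 9 days from April 9 reaches March 31, 1977 -> 334 left
March 1977 has 31 days -> back to February 28, 1977 -> 303 left
February 1977 has 28 days -> back to January 31, 1977 -> 275 left
January 1977 has 31 days -> back to December 31, 1976 -> 244 left
December 1976 has 31 days -> back to November 30, 1976 -> 213 left
November 1976 has 30 days -> back to October 31, 1976 -> 183 left
October 1976 has 31 days -> back to September 30, 1976 -> 152 left
September 1976 has 30 days -> back to August 31, 1976 -> 122 left
August 1976 has 31 days -> back to July 31, 1976 -> 91 left
July 1976 has 31 days -> back to June 30, 1976 -> 60 left
June 1976 has 30 days -> back to May 31, 1976 -> 30 left
May 1976: 31 - 30 = 1 -> lands on May 1

Result: 1976-05-01


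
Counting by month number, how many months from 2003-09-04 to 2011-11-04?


From September 2003 to November 2011
8 years * 12 = 96 months, plus 2 months = 98

98 months


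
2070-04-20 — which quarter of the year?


Month: April (month 4)
Q1: Jan-Mar, Q2: Apr-Jun, Q3: Jul-Sep, Q4: Oct-Dec

Q2


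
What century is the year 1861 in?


Century = (year - 1) // 100 + 1
= (1861 - 1) // 100 + 1
= 1860 // 100 + 1
= 18 + 1

19th century


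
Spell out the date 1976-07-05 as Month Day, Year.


ISO 1976-07-05 parses as year=1976, month=07, day=05
Month 7 -> July

July 5, 1976


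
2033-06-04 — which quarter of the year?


Month: June (month 6)
Q1: Jan-Mar, Q2: Apr-Jun, Q3: Jul-Sep, Q4: Oct-Dec

Q2


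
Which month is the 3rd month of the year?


Month 3 of 12

March


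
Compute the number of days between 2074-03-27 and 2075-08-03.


From 2074-03-27 to 2075-08-03
2074-03-27: days before March = 31 + 28 = 59 (2074 is not a leap year); day of year = 59 + 27 = 86
2075-08-03: days before August = 31 + 28 + 31 + 30 + 31 + 30 + 31 = 212 (2075 is not a leap year); day of year = 212 + 3 = 215
Rest of 2074: 365 - 86 = 279
Total = 279 + 215 = 494

494 days


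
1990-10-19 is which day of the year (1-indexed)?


Date: October 19, 1990
Days in months 1 through 9: 273
Plus 19 days in October

Day of year: 292


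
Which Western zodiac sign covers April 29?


Date: April 29
Conventional tropical zodiac dates: Taurus from April 20 onward; Gemini starts May 21
April 29 falls within the Taurus range

Taurus


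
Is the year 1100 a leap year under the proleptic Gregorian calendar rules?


Gregorian leap year rule: divisible by 4, but not by 100, unless also by 400.
1100 is divisible by 100 but not 400 -> not a leap year

No


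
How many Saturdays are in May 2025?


May 2025 has 31 days
Anchor: Jan 1, 2025. With p = 2025 - 1 = 2024: (p + p//4 - p//100 + p//400) mod 7 = (2024 + 506 - 20 + 5) mod 7 = 2515 mod 7 = 2 -> Wednesday (Mon=0 ... Sun=6)
Days before May (Jan-Apr): 120; May 1 index = (2 + 120) mod 7 = 3 -> Thursday
First Saturday is May 3
Saturdays: 3, 10, 17, 24, 31

5 Saturdays


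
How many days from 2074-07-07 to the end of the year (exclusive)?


Day of year: 188 of 365
Remaining = 365 - 188

177 days


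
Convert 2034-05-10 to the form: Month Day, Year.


ISO 2034-05-10 parses as year=2034, month=05, day=10
Month 5 -> May

May 10, 2034


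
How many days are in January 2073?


January 2073

31 days


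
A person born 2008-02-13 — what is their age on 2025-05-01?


Birth: 2008-02-13
Reference: 2025-05-01
Year difference: 2025 - 2008 = 17

17 years old


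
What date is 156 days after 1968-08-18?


Start: 1968-08-18, add 156 days
August 1968 has 31 days: 31 - 18 = 13 days to August 31 -> 143 left
September 1968 has 30 days -> 113 left
October 1968 has 31 days -> 82 left
November 1968 has 30 days -> 52 left
December 1968 has 31 days -> 21 left
January 1969: 21 <= 31 -> lands on January 21

Result: 1969-01-21


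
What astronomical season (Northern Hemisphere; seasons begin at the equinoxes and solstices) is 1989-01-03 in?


Date: January 3
Astronomical Winter (approx.; exact equinox/solstice day varies by year): December 21 to March 19
January 3 falls within the Winter window

Winter


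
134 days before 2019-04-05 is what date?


Start: 2019-04-05, subtract 134 days
Back 5 days from April 5 reaches March 31, 2019 -> 129 left
March 2019 has 31 days -> back to February 28, 2019 -> 98 left
February 2019 has 28 days -> back to January 31, 2019 -> 70 left
January 2019 has 31 days -> back to December 31, 2018 -> 39 left
December 2018 has 31 days -> back to November 30, 2018 -> 8 left
November 2018: 30 - 8 = 22 -> lands on November 22

Result: 2018-11-22


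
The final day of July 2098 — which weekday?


July 2098 has 31 days
Anchor: Jan 1, 2098. With p = 2098 - 1 = 2097: (p + p//4 - p//100 + p//400) mod 7 = (2097 + 524 - 20 + 5) mod 7 = 2606 mod 7 = 2 -> Wednesday (Mon=0 ... Sun=6)
Days before July (Jan-Jun): 181; July 1 index = (2 + 181) mod 7 = 1 -> Tuesday
Last day offset: 31 - 1 = 30 days
Weekday index = (1 + 30) mod 7 = 3

Thursday, July 31


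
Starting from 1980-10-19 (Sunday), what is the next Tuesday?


Current: Sunday
Target: Tuesday
Days ahead: 2

Next Tuesday: 1980-10-21


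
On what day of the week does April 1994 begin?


Target: April 1, 1994
Anchor: Jan 1, 1994. With p = 1994 - 1 = 1993: (p + p//4 - p//100 + p//400) mod 7 = (1993 + 498 - 19 + 4) mod 7 = 2476 mod 7 = 5 -> Saturday (Mon=0 ... Sun=6)
Days before April (Jan-Mar): 90 days
Weekday index = (5 + 90) mod 7 = 4

Friday


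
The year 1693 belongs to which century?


Century = (year - 1) // 100 + 1
= (1693 - 1) // 100 + 1
= 1692 // 100 + 1
= 16 + 1

17th century


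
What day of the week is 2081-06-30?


Date: June 30, 2081
Anchor: Jan 1, 2081. With p = 2081 - 1 = 2080: (p + p//4 - p//100 + p//400) mod 7 = (2080 + 520 - 20 + 5) mod 7 = 2585 mod 7 = 2 -> Wednesday (Mon=0 ... Sun=6)
Days before June (Jan-May): 151; offset = 151 + 30 - 1 = 180
Weekday index = (2 + 180) mod 7 = 0

Day of the week: Monday


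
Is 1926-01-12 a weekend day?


Anchor: Jan 1, 1926. With p = 1926 - 1 = 1925: (p + p//4 - p//100 + p//400) mod 7 = (1925 + 481 - 19 + 4) mod 7 = 2391 mod 7 = 4 -> Friday (Mon=0 ... Sun=6)
Day of year: 12; offset = 11
Weekday index = (4 + 11) mod 7 = 1 -> Tuesday
Weekend days: Saturday, Sunday

No


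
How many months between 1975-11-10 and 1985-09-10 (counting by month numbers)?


From November 1975 to September 1985
10 years * 12 = 120 months, minus 2 months = 118

118 months


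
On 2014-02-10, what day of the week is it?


Date: February 10, 2014
Anchor: Jan 1, 2014. With p = 2014 - 1 = 2013: (p + p//4 - p//100 + p//400) mod 7 = (2013 + 503 - 20 + 5) mod 7 = 2501 mod 7 = 2 -> Wednesday (Mon=0 ... Sun=6)
Days before February (Jan): 31; offset = 31 + 10 - 1 = 40
Weekday index = (2 + 40) mod 7 = 0

Day of the week: Monday


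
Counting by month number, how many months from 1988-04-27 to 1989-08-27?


From April 1988 to August 1989
1 year * 12 = 12 months, plus 4 months = 16

16 months


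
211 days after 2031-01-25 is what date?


Start: 2031-01-25, add 211 days
January 2031 has 31 days: 31 - 25 = 6 days to January 31 -> 205 left
February 2031 has 28 days -> 177 left
March 2031 has 31 days -> 146 left
April 2031 has 30 days -> 116 left
May 2031 has 31 days -> 85 left
June 2031 has 30 days -> 55 left
July 2031 has 31 days -> 24 left
August 2031: 24 <= 31 -> lands on August 24

Result: 2031-08-24


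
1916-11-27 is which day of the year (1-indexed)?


Date: November 27, 1916
Days in months 1 through 10: 305
Plus 27 days in November

Day of year: 332


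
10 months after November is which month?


November is month 11
11 + 10 = 21; wrap: 21 - 12 = 9

September


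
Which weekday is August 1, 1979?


Target: August 1, 1979
Anchor: Jan 1, 1979. With p = 1979 - 1 = 1978: (p + p//4 - p//100 + p//400) mod 7 = (1978 + 494 - 19 + 4) mod 7 = 2457 mod 7 = 0 -> Monday (Mon=0 ... Sun=6)
Days before August (Jan-Jul): 212 days
Weekday index = (0 + 212) mod 7 = 2

Wednesday


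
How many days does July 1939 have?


July 1939

31 days


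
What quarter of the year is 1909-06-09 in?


Month: June (month 6)
Q1: Jan-Mar, Q2: Apr-Jun, Q3: Jul-Sep, Q4: Oct-Dec

Q2


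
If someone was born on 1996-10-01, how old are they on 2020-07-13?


Birth: 1996-10-01
Reference: 2020-07-13
Year difference: 2020 - 1996 = 24
Birthday not yet reached in 2020, subtract 1

23 years old


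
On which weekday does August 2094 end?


August 2094 has 31 days
Anchor: Jan 1, 2094. With p = 2094 - 1 = 2093: (p + p//4 - p//100 + p//400) mod 7 = (2093 + 523 - 20 + 5) mod 7 = 2601 mod 7 = 4 -> Friday (Mon=0 ... Sun=6)
Days before August (Jan-Jul): 212; August 1 index = (4 + 212) mod 7 = 6 -> Sunday
Last day offset: 31 - 1 = 30 days
Weekday index = (6 + 30) mod 7 = 1

Tuesday, August 31


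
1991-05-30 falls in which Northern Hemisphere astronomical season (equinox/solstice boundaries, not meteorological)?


Date: May 30
Astronomical Spring (approx.; exact equinox/solstice day varies by year): March 20 to June 20
May 30 falls within the Spring window

Spring


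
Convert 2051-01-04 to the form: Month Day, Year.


ISO 2051-01-04 parses as year=2051, month=01, day=04
Month 1 -> January

January 4, 2051


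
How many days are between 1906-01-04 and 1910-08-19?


From 1906-01-04 to 1910-08-19
1906-01-04: day of year = 4
1910-08-19: days before August = 31 + 28 + 31 + 30 + 31 + 30 + 31 = 212 (1910 is not a leap year); day of year = 212 + 19 = 231
Rest of 1906: 365 - 4 = 361
Full years 1907 (365), 1908 (366), 1909 (365): 1096
Total = 361 + 1096 + 231 = 1688

1688 days


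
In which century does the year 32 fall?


Century = (year - 1) // 100 + 1
= (32 - 1) // 100 + 1
= 31 // 100 + 1
= 0 + 1

1st century


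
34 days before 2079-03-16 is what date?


Start: 2079-03-16, subtract 34 days
Back 16 days from March 16 reaches February 28, 2079 -> 18 left
February 2079: 28 - 18 = 10 -> lands on February 10

Result: 2079-02-10


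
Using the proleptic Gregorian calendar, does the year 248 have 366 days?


Gregorian leap year rule: divisible by 4, but not by 100, unless also by 400.
248 is divisible by 4 but not 100 -> leap year

Yes


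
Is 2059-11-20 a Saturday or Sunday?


Anchor: Jan 1, 2059. With p = 2059 - 1 = 2058: (p + p//4 - p//100 + p//400) mod 7 = (2058 + 514 - 20 + 5) mod 7 = 2557 mod 7 = 2 -> Wednesday (Mon=0 ... Sun=6)
Day of year: 324; offset = 323
Weekday index = (2 + 323) mod 7 = 3 -> Thursday
Weekend days: Saturday, Sunday

No


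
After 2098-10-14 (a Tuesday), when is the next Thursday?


Current: Tuesday
Target: Thursday
Days ahead: 2

Next Thursday: 2098-10-16


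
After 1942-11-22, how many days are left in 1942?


Day of year: 326 of 365
Remaining = 365 - 326

39 days


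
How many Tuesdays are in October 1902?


October 1902 has 31 days
Anchor: Jan 1, 1902. With p = 1902 - 1 = 1901: (p + p//4 - p//100 + p//400) mod 7 = (1901 + 475 - 19 + 4) mod 7 = 2361 mod 7 = 2 -> Wednesday (Mon=0 ... Sun=6)
Days before October (Jan-Sep): 273; October 1 index = (2 + 273) mod 7 = 2 -> Wednesday
First Tuesday is October 7
Tuesdays: 7, 14, 21, 28

4 Tuesdays


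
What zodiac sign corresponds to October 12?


Date: October 12
Conventional tropical zodiac dates: Libra from September 23 onward; Scorpio starts October 23
October 12 falls within the Libra range

Libra


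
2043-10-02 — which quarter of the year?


Month: October (month 10)
Q1: Jan-Mar, Q2: Apr-Jun, Q3: Jul-Sep, Q4: Oct-Dec

Q4


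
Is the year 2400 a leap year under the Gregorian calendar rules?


Gregorian leap year rule: divisible by 4, but not by 100, unless also by 400.
2400 is divisible by 400 -> leap year

Yes


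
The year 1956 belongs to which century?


Century = (year - 1) // 100 + 1
= (1956 - 1) // 100 + 1
= 1955 // 100 + 1
= 19 + 1

20th century


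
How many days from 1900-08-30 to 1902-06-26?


From 1900-08-30 to 1902-06-26
1900-08-30: days before August = 31 + 28 + 31 + 30 + 31 + 30 + 31 = 212 (1900 is not a leap year); day of year = 212 + 30 = 242
1902-06-26: days before June = 31 + 28 + 31 + 30 + 31 = 151 (1902 is not a leap year); day of year = 151 + 26 = 177
Rest of 1900: 365 - 242 = 123
Full years 1901 (365): 365
Total = 123 + 365 + 177 = 665

665 days


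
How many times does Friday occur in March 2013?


March 2013 has 31 days
Anchor: Jan 1, 2013. With p = 2013 - 1 = 2012: (p + p//4 - p//100 + p//400) mod 7 = (2012 + 503 - 20 + 5) mod 7 = 2500 mod 7 = 1 -> Tuesday (Mon=0 ... Sun=6)
Days before March (Jan-Feb): 59; March 1 index = (1 + 59) mod 7 = 4 -> Friday
First Friday is March 1
Fridays: 1, 8, 15, 22, 29

5 Fridays


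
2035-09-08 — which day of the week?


Date: September 8, 2035
Anchor: Jan 1, 2035. With p = 2035 - 1 = 2034: (p + p//4 - p//100 + p//400) mod 7 = (2034 + 508 - 20 + 5) mod 7 = 2527 mod 7 = 0 -> Monday (Mon=0 ... Sun=6)
Days before September (Jan-Aug): 243; offset = 243 + 8 - 1 = 250
Weekday index = (0 + 250) mod 7 = 5

Day of the week: Saturday


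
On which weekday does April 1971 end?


April 1971 has 30 days
Anchor: Jan 1, 1971. With p = 1971 - 1 = 1970: (p + p//4 - p//100 + p//400) mod 7 = (1970 + 492 - 19 + 4) mod 7 = 2447 mod 7 = 4 -> Friday (Mon=0 ... Sun=6)
Days before April (Jan-Mar): 90; April 1 index = (4 + 90) mod 7 = 3 -> Thursday
Last day offset: 30 - 1 = 29 days
Weekday index = (3 + 29) mod 7 = 4

Friday, April 30
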